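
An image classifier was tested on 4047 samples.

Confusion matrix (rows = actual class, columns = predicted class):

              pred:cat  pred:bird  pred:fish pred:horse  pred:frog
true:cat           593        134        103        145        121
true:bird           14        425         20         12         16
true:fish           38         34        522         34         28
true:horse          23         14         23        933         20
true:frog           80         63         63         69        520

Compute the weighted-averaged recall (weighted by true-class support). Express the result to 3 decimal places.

0.740

Per-class recall (TP/(TP+FN)):
  cat: TP=593, FN=134+103+145+121=503 → 593/1096 = 0.5411
  bird: TP=425, FN=14+20+12+16=62 → 425/487 = 0.8727
  fish: TP=522, FN=38+34+34+28=134 → 522/656 = 0.7957
  horse: TP=933, FN=23+14+23+20=80 → 933/1013 = 0.9210
  frog: TP=520, FN=80+63+63+69=275 → 520/795 = 0.6541
Weighted-recall = Σ (supportᵢ/N)·recallᵢ with N=4047: (1096/4047)·0.5411 + (487/4047)·0.8727 + (656/4047)·0.7957 + (1013/4047)·0.9210 + (795/4047)·0.6541 = 0.740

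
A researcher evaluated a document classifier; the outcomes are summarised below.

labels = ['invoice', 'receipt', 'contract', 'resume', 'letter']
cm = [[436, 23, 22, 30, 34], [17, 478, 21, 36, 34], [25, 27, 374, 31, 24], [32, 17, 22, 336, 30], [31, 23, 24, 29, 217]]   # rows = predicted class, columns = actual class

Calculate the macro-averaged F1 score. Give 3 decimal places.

0.765

Per-class F1 score (2·TP/(2·TP+FP+FN)):
  invoice: TP=436, FP=23+22+30+34=109, FN=17+25+32+31=105 → 872/1086 = 0.8029
  receipt: TP=478, FP=17+21+36+34=108, FN=23+27+17+23=90 → 956/1154 = 0.8284
  contract: TP=374, FP=25+27+31+24=107, FN=22+21+22+24=89 → 748/944 = 0.7924
  resume: TP=336, FP=32+17+22+30=101, FN=30+36+31+29=126 → 672/899 = 0.7475
  letter: TP=217, FP=31+23+24+29=107, FN=34+34+24+30=122 → 434/663 = 0.6546
Macro-F1 score = mean = (0.8029 + 0.8284 + 0.7924 + 0.7475 + 0.6546) / 5 = 0.765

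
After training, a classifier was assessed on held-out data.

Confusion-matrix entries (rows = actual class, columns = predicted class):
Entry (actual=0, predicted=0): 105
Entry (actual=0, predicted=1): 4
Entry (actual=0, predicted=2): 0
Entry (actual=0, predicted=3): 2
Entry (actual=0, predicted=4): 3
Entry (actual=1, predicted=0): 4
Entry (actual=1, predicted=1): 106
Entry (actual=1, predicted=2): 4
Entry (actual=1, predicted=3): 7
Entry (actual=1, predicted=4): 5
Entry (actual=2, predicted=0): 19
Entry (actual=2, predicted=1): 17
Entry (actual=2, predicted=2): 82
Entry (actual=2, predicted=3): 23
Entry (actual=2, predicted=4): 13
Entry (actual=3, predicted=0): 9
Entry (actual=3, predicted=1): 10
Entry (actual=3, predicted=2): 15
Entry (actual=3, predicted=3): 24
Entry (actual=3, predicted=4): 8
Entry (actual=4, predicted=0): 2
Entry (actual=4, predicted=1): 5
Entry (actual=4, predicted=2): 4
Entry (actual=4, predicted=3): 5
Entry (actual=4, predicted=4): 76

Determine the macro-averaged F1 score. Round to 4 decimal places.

Per-class F1 score (2·TP/(2·TP+FP+FN)):
  0: TP=105, FP=4+19+9+2=34, FN=4+0+2+3=9 → 210/253 = 0.83004
  1: TP=106, FP=4+17+10+5=36, FN=4+4+7+5=20 → 212/268 = 0.79104
  2: TP=82, FP=0+4+15+4=23, FN=19+17+23+13=72 → 164/259 = 0.63320
  3: TP=24, FP=2+7+23+5=37, FN=9+10+15+8=42 → 48/127 = 0.37795
  4: TP=76, FP=3+5+13+8=29, FN=2+5+4+5=16 → 152/197 = 0.77157
Macro-F1 score = mean = (0.83004 + 0.79104 + 0.63320 + 0.37795 + 0.77157) / 5 = 0.6808

0.6808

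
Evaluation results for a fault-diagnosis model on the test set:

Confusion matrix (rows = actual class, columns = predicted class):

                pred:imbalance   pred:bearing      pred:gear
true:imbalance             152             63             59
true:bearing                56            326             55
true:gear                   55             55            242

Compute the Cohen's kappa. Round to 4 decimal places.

0.5063

Observed agreement pₒ = trace/N = 720/1063 = 0.67733
Expected agreement pₑ = Σ (rowᵢ·colᵢ)/N² = (274·263 + 437·444 + 352·356)/1063² = 0.34638
κ = (pₒ − pₑ)/(1 − pₑ) = (0.67733 − 0.34638)/(1 − 0.34638) = 0.5063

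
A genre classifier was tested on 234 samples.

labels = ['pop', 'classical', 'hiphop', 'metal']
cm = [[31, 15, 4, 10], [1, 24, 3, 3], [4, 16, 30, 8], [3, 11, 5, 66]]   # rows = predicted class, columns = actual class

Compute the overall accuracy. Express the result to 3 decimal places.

0.645

Accuracy = trace / total = (31+24+30+66=151) / 234 = 151/234 = 0.645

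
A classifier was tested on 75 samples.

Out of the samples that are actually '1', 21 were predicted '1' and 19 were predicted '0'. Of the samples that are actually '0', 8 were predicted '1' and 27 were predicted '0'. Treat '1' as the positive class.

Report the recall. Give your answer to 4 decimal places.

Recall = TP/(TP+FN) = 21/(21+19) = 21/40 = 0.5250

0.5250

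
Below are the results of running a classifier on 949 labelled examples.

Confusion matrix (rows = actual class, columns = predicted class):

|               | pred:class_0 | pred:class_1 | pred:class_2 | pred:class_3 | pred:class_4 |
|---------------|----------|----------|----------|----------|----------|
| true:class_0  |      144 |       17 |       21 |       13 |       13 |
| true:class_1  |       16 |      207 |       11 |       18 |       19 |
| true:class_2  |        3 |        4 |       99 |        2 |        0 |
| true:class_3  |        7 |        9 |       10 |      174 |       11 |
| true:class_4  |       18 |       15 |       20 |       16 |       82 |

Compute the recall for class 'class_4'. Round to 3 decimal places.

0.543

recall = TP/(TP+FN).
class_4: TP=82, FN=18+15+20+16=69 → 82/151 = 0.5430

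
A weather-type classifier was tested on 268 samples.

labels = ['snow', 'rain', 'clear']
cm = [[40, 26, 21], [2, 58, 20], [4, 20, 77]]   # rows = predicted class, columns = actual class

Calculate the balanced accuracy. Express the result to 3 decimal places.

0.693

Balanced accuracy = mean of per-class recall.
  snow: recall = 40/46 = 0.8696
  rain: recall = 58/104 = 0.5577
  clear: recall = 77/118 = 0.6525
Mean = (0.8696 + 0.5577 + 0.6525) / 3 = 0.693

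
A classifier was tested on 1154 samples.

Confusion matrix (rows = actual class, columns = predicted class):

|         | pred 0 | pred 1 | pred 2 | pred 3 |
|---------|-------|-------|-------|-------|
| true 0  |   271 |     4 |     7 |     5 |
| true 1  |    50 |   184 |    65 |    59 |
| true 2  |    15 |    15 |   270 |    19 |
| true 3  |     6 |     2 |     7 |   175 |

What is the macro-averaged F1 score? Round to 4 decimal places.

Per-class F1 score (2·TP/(2·TP+FP+FN)):
  0: TP=271, FP=50+15+6=71, FN=4+7+5=16 → 542/629 = 0.86169
  1: TP=184, FP=4+15+2=21, FN=50+65+59=174 → 368/563 = 0.65364
  2: TP=270, FP=7+65+7=79, FN=15+15+19=49 → 540/668 = 0.80838
  3: TP=175, FP=5+59+19=83, FN=6+2+7=15 → 350/448 = 0.78125
Macro-F1 score = mean = (0.86169 + 0.65364 + 0.80838 + 0.78125) / 4 = 0.7762

0.7762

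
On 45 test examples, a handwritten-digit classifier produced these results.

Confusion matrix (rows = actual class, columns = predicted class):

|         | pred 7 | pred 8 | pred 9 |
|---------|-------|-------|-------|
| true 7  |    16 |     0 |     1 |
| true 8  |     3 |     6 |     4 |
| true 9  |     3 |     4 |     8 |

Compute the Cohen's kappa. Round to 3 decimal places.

Observed agreement pₒ = trace/N = 30/45 = 0.6667
Expected agreement pₑ = Σ (rowᵢ·colᵢ)/N² = (17·22 + 13·10 + 15·13)/45² = 0.3452
κ = (pₒ − pₑ)/(1 − pₑ) = (0.6667 − 0.3452)/(1 − 0.3452) = 0.491

0.491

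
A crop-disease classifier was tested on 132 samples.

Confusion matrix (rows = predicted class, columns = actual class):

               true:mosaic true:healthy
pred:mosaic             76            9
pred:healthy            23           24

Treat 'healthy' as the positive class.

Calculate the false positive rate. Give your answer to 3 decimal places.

0.232

FPR = FP/(FP+TN) = 23/(23+76) = 0.232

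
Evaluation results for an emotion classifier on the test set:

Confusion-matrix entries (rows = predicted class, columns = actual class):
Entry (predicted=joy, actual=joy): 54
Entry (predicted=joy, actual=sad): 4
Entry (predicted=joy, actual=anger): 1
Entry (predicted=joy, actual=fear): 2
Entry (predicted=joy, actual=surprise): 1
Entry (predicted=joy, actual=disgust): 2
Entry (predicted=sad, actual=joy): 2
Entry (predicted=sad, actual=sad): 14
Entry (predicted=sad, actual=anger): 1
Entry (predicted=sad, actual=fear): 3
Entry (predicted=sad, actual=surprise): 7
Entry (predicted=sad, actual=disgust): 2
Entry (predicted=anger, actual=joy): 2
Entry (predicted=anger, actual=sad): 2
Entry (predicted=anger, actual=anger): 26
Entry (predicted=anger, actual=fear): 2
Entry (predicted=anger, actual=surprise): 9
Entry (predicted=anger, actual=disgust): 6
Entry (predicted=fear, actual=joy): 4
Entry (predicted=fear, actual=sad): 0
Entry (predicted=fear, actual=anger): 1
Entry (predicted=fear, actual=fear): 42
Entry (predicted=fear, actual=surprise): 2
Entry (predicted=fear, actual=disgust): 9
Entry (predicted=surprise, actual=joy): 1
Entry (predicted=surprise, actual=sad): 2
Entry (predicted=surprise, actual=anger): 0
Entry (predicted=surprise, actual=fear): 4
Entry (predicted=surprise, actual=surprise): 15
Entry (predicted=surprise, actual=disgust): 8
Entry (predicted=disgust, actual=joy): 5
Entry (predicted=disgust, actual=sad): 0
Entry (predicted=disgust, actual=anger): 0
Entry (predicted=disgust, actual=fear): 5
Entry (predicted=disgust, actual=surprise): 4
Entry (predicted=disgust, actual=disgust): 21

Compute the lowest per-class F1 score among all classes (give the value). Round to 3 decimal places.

0.441

Per-class F1 score (2·TP/(2·TP+FP+FN)):
  joy: TP=54, FP=4+1+2+1+2=10, FN=2+2+4+1+5=14 → 108/132 = 0.8182
  sad: TP=14, FP=2+1+3+7+2=15, FN=4+2+0+2+0=8 → 28/51 = 0.5490
  anger: TP=26, FP=2+2+2+9+6=21, FN=1+1+1+0+0=3 → 52/76 = 0.6842
  fear: TP=42, FP=4+0+1+2+9=16, FN=2+3+2+4+5=16 → 84/116 = 0.7241
  surprise: TP=15, FP=1+2+0+4+8=15, FN=1+7+9+2+4=23 → 30/68 = 0.4412
  disgust: TP=21, FP=5+0+0+5+4=14, FN=2+2+6+9+8=27 → 42/83 = 0.5060
Lowest is class 'surprise' with F1 score = 0.441.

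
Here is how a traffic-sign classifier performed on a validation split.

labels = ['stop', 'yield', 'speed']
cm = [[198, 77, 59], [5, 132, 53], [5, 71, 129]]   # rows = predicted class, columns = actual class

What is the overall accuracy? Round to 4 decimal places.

0.6296

Accuracy = trace / total = (198+132+129=459) / 729 = 459/729 = 0.6296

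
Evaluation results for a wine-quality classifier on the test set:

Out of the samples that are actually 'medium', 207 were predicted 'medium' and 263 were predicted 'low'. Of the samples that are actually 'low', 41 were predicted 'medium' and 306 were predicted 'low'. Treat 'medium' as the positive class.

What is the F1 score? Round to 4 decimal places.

Precision = TP/(TP+FP) = 207/248 = 0.8347
Recall = TP/(TP+FN) = 207/470 = 0.4404
F1 = 2·TP/(2·TP+FP+FN) = 414/718 = 0.5766

0.5766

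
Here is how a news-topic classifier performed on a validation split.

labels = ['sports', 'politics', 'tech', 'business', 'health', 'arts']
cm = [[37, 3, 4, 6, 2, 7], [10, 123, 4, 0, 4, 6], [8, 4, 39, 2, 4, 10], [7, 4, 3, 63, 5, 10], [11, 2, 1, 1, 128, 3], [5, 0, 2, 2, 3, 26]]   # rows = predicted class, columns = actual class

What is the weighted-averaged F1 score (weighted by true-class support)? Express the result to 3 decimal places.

Per-class F1 score (2·TP/(2·TP+FP+FN)):
  sports: TP=37, FP=3+4+6+2+7=22, FN=10+8+7+11+5=41 → 74/137 = 0.5401
  politics: TP=123, FP=10+4+0+4+6=24, FN=3+4+4+2+0=13 → 246/283 = 0.8693
  tech: TP=39, FP=8+4+2+4+10=28, FN=4+4+3+1+2=14 → 78/120 = 0.6500
  business: TP=63, FP=7+4+3+5+10=29, FN=6+0+2+1+2=11 → 126/166 = 0.7590
  health: TP=128, FP=11+2+1+1+3=18, FN=2+4+4+5+3=18 → 256/292 = 0.8767
  arts: TP=26, FP=5+0+2+2+3=12, FN=7+6+10+10+3=36 → 52/100 = 0.5200
Weighted-F1 score = Σ (supportᵢ/N)·F1 scoreᵢ with N=549: (78/549)·0.5401 + (136/549)·0.8693 + (53/549)·0.6500 + (74/549)·0.7590 + (146/549)·0.8767 + (62/549)·0.5200 = 0.749

0.749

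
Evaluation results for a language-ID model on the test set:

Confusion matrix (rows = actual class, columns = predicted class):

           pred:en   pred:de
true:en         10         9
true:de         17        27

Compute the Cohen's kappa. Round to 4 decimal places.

0.1250

Observed agreement pₒ = trace/N = 37/63 = 0.58730
Expected agreement pₑ = Σ (rowᵢ·colᵢ)/N² = (19·27 + 44·36)/63² = 0.52834
κ = (pₒ − pₑ)/(1 − pₑ) = (0.58730 − 0.52834)/(1 − 0.52834) = 0.1250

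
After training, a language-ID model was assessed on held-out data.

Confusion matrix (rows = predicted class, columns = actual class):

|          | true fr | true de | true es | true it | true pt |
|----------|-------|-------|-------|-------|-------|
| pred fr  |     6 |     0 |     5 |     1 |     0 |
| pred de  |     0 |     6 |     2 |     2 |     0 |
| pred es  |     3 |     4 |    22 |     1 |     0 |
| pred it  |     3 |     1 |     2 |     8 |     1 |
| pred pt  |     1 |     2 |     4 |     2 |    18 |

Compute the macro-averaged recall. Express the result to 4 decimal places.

Per-class recall (TP/(TP+FN)):
  fr: TP=6, FN=0+3+3+1=7 → 6/13 = 0.46154
  de: TP=6, FN=0+4+1+2=7 → 6/13 = 0.46154
  es: TP=22, FN=5+2+2+4=13 → 22/35 = 0.62857
  it: TP=8, FN=1+2+1+2=6 → 8/14 = 0.57143
  pt: TP=18, FN=0+0+0+1=1 → 18/19 = 0.94737
Macro-recall = mean = (0.46154 + 0.46154 + 0.62857 + 0.57143 + 0.94737) / 5 = 0.6141

0.6141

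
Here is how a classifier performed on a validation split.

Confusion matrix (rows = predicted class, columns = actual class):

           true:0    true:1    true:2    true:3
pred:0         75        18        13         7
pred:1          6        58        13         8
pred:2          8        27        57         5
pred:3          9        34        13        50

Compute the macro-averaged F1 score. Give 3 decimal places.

0.598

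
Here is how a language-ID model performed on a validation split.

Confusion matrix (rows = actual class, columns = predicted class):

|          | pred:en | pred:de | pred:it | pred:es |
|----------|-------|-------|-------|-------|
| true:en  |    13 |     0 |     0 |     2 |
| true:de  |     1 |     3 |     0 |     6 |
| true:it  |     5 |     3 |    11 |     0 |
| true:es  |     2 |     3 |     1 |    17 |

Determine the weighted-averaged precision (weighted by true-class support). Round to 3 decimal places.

Per-class precision (TP/(TP+FP)):
  en: TP=13, FP=1+5+2=8 → 13/21 = 0.6190
  de: TP=3, FP=0+3+3=6 → 3/9 = 0.3333
  it: TP=11, FP=0+0+1=1 → 11/12 = 0.9167
  es: TP=17, FP=2+6+0=8 → 17/25 = 0.6800
Weighted-precision = Σ (supportᵢ/N)·precisionᵢ with N=67: (15/67)·0.6190 + (10/67)·0.3333 + (19/67)·0.9167 + (23/67)·0.6800 = 0.682

0.682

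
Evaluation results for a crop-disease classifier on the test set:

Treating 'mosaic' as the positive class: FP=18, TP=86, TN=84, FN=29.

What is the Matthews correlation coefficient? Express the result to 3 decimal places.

0.571

MCC = (TP·TN − FP·FN) / √((TP+FP)(TP+FN)(TN+FP)(TN+FN))
Numerator = 86·84 − 18·29 = 6702
Denominator = √(104·115·102·113) = √137850960 = 11740.9948
MCC = 6702 / 11740.9948 = 0.571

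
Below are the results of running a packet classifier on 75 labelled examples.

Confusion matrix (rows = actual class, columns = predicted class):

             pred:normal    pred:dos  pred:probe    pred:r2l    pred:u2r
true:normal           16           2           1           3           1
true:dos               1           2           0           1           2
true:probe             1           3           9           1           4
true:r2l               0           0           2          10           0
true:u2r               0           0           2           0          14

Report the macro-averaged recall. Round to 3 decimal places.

0.647

Per-class recall (TP/(TP+FN)):
  normal: TP=16, FN=2+1+3+1=7 → 16/23 = 0.6957
  dos: TP=2, FN=1+0+1+2=4 → 2/6 = 0.3333
  probe: TP=9, FN=1+3+1+4=9 → 9/18 = 0.5000
  r2l: TP=10, FN=0+0+2+0=2 → 10/12 = 0.8333
  u2r: TP=14, FN=0+0+2+0=2 → 14/16 = 0.8750
Macro-recall = mean = (0.6957 + 0.3333 + 0.5000 + 0.8333 + 0.8750) / 5 = 0.647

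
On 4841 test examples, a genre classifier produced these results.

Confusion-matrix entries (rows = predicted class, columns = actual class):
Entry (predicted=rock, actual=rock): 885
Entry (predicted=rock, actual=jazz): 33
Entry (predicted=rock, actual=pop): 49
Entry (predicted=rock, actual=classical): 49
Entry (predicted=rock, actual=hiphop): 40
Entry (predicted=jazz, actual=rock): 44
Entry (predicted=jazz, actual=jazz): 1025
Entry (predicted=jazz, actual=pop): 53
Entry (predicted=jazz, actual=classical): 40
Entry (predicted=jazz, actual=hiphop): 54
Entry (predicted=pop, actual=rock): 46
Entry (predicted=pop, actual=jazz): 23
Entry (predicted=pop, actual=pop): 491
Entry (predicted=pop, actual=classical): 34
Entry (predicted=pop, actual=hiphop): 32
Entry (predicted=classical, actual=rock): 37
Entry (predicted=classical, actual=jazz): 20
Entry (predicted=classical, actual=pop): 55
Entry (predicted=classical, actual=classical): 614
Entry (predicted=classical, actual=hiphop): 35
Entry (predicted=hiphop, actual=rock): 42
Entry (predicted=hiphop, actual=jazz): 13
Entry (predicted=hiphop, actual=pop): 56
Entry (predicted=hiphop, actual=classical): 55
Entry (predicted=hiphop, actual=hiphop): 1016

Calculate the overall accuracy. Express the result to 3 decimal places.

Accuracy = trace / total = (885+1025+491+614+1016=4031) / 4841 = 4031/4841 = 0.833

0.833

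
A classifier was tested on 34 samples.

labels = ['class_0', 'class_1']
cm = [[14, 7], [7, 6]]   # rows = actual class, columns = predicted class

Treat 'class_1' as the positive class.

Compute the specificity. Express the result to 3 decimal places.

0.667

Specificity = TN/(TN+FP) = 14/(14+7) = 0.667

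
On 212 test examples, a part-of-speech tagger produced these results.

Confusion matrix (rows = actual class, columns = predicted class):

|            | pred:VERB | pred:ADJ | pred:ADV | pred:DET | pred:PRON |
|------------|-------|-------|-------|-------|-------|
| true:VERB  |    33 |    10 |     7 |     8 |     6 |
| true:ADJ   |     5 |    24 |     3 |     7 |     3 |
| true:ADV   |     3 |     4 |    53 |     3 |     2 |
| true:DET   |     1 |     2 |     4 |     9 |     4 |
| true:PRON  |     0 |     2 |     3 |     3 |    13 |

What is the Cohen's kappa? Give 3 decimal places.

0.512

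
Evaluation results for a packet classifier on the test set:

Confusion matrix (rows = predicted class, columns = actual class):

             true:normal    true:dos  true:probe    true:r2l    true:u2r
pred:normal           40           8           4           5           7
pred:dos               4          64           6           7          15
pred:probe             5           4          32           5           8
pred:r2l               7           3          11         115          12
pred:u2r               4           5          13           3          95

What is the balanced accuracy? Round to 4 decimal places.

0.6917

Balanced accuracy = mean of per-class recall.
  normal: recall = 40/60 = 0.66667
  dos: recall = 64/84 = 0.76190
  probe: recall = 32/66 = 0.48485
  r2l: recall = 115/135 = 0.85185
  u2r: recall = 95/137 = 0.69343
Mean = (0.66667 + 0.76190 + 0.48485 + 0.85185 + 0.69343) / 5 = 0.6917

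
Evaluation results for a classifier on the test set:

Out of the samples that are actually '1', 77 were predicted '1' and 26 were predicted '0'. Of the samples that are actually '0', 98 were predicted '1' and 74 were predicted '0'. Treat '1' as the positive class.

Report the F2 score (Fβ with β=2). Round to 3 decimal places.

Fβ = (1+β²)·TP / ((1+β²)·TP + β²·FN + FP), with β²=4
= 5·77 / (5·77 + 4·26 + 98) = 0.656

0.656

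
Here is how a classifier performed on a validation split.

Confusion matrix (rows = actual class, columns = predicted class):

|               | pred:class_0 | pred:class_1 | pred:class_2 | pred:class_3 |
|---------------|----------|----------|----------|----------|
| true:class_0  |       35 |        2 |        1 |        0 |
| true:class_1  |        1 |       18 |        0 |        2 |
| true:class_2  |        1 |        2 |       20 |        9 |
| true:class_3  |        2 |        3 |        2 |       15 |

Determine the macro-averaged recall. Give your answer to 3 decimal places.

0.771

Per-class recall (TP/(TP+FN)):
  class_0: TP=35, FN=2+1+0=3 → 35/38 = 0.9211
  class_1: TP=18, FN=1+0+2=3 → 18/21 = 0.8571
  class_2: TP=20, FN=1+2+9=12 → 20/32 = 0.6250
  class_3: TP=15, FN=2+3+2=7 → 15/22 = 0.6818
Macro-recall = mean = (0.9211 + 0.8571 + 0.6250 + 0.6818) / 4 = 0.771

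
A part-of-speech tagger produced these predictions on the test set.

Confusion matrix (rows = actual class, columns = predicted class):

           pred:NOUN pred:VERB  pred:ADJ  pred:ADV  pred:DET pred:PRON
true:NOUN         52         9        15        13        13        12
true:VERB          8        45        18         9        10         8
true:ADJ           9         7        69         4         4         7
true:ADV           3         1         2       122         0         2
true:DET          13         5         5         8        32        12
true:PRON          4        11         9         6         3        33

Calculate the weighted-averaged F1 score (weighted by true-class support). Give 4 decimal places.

0.5945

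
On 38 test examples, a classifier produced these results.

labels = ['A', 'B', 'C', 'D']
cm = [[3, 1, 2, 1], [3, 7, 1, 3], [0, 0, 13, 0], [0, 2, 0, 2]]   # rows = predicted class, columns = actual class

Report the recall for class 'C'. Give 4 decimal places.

One-vs-rest for 'C': TP = diagonal; FP = other classes predicted 'C'; FN = 'C' predicted as other.
recall = TP/(TP+FN).
C: TP=13, FN=2+1+0=3 → 13/16 = 0.81250

0.8125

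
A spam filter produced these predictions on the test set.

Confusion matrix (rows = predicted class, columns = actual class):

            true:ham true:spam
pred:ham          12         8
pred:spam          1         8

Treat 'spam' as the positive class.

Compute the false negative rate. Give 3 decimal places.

FNR = FN/(FN+TP) = 8/(8+8) = 0.500

0.500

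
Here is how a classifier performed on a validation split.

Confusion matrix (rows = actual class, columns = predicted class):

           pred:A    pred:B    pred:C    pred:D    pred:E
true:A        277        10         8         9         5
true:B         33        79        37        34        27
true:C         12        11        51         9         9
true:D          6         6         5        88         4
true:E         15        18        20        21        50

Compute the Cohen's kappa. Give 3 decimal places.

Observed agreement pₒ = trace/N = 545/844 = 0.6457
Expected agreement pₑ = Σ (rowᵢ·colᵢ)/N² = (309·343 + 210·124 + 92·121 + 109·161 + 124·95)/844² = 0.2421
κ = (pₒ − pₑ)/(1 − pₑ) = (0.6457 − 0.2421)/(1 − 0.2421) = 0.533

0.533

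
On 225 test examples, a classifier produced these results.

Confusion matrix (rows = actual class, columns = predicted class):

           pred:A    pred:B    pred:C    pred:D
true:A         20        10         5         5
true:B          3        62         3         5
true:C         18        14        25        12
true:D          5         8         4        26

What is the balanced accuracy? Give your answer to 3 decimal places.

0.579

Balanced accuracy = mean of per-class recall.
  A: recall = 20/40 = 0.5000
  B: recall = 62/73 = 0.8493
  C: recall = 25/69 = 0.3623
  D: recall = 26/43 = 0.6047
Mean = (0.5000 + 0.8493 + 0.3623 + 0.6047) / 4 = 0.579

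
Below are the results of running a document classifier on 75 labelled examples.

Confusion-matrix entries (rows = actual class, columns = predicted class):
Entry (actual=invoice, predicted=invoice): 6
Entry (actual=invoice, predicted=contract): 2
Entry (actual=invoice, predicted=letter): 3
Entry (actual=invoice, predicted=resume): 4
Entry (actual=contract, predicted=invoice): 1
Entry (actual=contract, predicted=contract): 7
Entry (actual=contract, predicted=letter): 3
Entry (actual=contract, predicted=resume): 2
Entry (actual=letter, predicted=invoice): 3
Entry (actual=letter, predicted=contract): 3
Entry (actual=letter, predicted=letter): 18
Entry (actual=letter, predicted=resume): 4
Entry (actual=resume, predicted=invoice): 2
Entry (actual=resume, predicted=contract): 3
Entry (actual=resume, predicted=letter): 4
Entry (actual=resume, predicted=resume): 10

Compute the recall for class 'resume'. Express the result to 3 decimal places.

0.526

recall = TP/(TP+FN).
resume: TP=10, FN=2+3+4=9 → 10/19 = 0.5263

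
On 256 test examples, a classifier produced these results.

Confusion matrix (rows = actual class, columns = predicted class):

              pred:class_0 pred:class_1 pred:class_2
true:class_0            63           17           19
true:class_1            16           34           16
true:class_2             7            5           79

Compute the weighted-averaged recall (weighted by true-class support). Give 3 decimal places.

Per-class recall (TP/(TP+FN)):
  class_0: TP=63, FN=17+19=36 → 63/99 = 0.6364
  class_1: TP=34, FN=16+16=32 → 34/66 = 0.5152
  class_2: TP=79, FN=7+5=12 → 79/91 = 0.8681
Weighted-recall = Σ (supportᵢ/N)·recallᵢ with N=256: (99/256)·0.6364 + (66/256)·0.5152 + (91/256)·0.8681 = 0.688

0.688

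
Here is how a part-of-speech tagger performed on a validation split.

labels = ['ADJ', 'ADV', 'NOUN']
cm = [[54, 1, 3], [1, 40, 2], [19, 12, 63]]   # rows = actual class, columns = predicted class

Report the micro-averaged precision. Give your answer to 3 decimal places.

Micro-averaging pools counts across classes: ΣTP=157, ΣFP=38, ΣFN=38.
Micro-precision = TP/(TP+FP) on pooled counts = 0.805 (equals overall accuracy in single-label multiclass).

0.805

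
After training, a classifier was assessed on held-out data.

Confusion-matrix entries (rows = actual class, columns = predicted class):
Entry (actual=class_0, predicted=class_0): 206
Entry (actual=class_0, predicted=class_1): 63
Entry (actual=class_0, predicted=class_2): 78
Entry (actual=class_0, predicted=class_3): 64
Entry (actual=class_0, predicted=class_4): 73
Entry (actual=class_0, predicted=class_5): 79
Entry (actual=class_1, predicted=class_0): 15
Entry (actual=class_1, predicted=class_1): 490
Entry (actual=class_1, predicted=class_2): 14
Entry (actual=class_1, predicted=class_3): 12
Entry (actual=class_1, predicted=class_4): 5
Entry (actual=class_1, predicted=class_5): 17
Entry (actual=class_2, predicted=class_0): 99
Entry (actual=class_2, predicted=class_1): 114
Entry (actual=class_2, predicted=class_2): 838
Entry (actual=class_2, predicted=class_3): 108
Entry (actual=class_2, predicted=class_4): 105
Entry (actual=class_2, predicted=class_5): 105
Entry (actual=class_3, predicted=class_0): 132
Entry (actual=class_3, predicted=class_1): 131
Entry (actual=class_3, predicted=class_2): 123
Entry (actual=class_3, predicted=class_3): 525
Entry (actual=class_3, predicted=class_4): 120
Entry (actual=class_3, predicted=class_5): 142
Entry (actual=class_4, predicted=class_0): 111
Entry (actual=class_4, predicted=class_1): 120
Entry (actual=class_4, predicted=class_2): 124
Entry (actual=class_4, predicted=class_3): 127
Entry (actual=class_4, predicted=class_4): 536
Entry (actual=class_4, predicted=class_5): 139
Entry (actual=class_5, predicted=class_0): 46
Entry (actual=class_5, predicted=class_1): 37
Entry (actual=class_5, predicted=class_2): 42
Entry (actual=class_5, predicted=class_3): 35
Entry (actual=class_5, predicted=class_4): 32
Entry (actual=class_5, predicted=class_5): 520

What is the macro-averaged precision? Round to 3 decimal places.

0.546

Per-class precision (TP/(TP+FP)):
  class_0: TP=206, FP=15+99+132+111+46=403 → 206/609 = 0.3383
  class_1: TP=490, FP=63+114+131+120+37=465 → 490/955 = 0.5131
  class_2: TP=838, FP=78+14+123+124+42=381 → 838/1219 = 0.6874
  class_3: TP=525, FP=64+12+108+127+35=346 → 525/871 = 0.6028
  class_4: TP=536, FP=73+5+105+120+32=335 → 536/871 = 0.6154
  class_5: TP=520, FP=79+17+105+142+139=482 → 520/1002 = 0.5190
Macro-precision = mean = (0.3383 + 0.5131 + 0.6874 + 0.6028 + 0.6154 + 0.5190) / 6 = 0.546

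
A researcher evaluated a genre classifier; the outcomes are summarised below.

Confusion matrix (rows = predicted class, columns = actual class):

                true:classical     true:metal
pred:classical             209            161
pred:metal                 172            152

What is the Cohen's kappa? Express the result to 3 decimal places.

0.034

Observed agreement pₒ = trace/N = 361/694 = 0.5202
Expected agreement pₑ = Σ (rowᵢ·colᵢ)/N² = (381·370 + 313·324)/694² = 0.5032
κ = (pₒ − pₑ)/(1 − pₑ) = (0.5202 − 0.5032)/(1 − 0.5032) = 0.034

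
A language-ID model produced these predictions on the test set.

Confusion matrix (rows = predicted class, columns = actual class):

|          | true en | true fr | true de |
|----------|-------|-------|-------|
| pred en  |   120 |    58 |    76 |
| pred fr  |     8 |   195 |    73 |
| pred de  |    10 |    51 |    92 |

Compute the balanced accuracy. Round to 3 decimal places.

0.631

Balanced accuracy = mean of per-class recall.
  en: recall = 120/138 = 0.8696
  fr: recall = 195/304 = 0.6414
  de: recall = 92/241 = 0.3817
Mean = (0.8696 + 0.6414 + 0.3817) / 3 = 0.631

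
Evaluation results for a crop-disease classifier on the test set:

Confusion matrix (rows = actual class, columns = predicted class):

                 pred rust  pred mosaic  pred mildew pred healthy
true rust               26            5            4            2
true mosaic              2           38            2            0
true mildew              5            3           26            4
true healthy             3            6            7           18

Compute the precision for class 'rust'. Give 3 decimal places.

precision = TP/(TP+FP).
rust: TP=26, FP=2+5+3=10 → 26/36 = 0.7222

0.722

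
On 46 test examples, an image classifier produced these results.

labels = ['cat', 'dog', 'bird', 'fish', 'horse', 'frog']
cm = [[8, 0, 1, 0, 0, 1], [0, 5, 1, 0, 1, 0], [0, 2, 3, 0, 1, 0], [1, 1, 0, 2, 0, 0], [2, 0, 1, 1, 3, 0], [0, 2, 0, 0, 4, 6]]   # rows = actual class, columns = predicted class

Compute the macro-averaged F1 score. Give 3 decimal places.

0.571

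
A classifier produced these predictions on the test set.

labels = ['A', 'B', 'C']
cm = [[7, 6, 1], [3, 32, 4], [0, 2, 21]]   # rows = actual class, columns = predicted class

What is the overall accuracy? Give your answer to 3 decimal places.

0.789

Accuracy = trace / total = (7+32+21=60) / 76 = 60/76 = 0.789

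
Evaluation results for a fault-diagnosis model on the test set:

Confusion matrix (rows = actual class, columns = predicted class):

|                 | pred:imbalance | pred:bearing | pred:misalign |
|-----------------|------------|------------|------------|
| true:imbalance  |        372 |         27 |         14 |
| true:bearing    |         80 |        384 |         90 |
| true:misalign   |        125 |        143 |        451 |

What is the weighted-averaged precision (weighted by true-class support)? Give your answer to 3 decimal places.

0.732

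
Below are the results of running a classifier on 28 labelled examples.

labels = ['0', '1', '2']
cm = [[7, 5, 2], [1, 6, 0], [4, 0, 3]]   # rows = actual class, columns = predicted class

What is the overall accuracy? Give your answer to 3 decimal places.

Accuracy = trace / total = (7+6+3=16) / 28 = 16/28 = 0.571

0.571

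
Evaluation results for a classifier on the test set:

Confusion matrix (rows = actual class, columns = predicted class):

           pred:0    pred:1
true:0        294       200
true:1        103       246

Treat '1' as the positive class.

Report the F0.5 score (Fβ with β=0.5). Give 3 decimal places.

0.577

Fβ = (1+β²)·TP / ((1+β²)·TP + β²·FN + FP), with β²=1/4
= 1.25·246 / (1.25·246 + 0.25·103 + 200) = 0.577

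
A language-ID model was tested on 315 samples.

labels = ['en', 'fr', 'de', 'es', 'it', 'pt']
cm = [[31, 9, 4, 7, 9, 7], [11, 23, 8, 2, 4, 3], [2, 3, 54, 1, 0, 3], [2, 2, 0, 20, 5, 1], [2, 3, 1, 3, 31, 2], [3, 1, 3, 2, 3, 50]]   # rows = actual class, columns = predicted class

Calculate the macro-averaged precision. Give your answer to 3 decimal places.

Per-class precision (TP/(TP+FP)):
  en: TP=31, FP=11+2+2+2+3=20 → 31/51 = 0.6078
  fr: TP=23, FP=9+3+2+3+1=18 → 23/41 = 0.5610
  de: TP=54, FP=4+8+0+1+3=16 → 54/70 = 0.7714
  es: TP=20, FP=7+2+1+3+2=15 → 20/35 = 0.5714
  it: TP=31, FP=9+4+0+5+3=21 → 31/52 = 0.5962
  pt: TP=50, FP=7+3+3+1+2=16 → 50/66 = 0.7576
Macro-precision = mean = (0.6078 + 0.5610 + 0.7714 + 0.5714 + 0.5962 + 0.7576) / 6 = 0.644

0.644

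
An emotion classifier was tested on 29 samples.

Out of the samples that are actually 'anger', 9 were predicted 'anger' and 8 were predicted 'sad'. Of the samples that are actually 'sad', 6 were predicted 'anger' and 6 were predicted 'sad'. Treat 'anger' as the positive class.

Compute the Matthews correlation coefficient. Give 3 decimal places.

0.029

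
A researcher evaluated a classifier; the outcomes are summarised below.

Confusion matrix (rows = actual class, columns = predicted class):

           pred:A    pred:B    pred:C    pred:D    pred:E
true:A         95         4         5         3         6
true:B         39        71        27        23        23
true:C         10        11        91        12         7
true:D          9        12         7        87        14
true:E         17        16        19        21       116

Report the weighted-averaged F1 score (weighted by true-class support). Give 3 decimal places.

Per-class F1 score (2·TP/(2·TP+FP+FN)):
  A: TP=95, FP=39+10+9+17=75, FN=4+5+3+6=18 → 190/283 = 0.6714
  B: TP=71, FP=4+11+12+16=43, FN=39+27+23+23=112 → 142/297 = 0.4781
  C: TP=91, FP=5+27+7+19=58, FN=10+11+12+7=40 → 182/280 = 0.6500
  D: TP=87, FP=3+23+12+21=59, FN=9+12+7+14=42 → 174/275 = 0.6327
  E: TP=116, FP=6+23+7+14=50, FN=17+16+19+21=73 → 232/355 = 0.6535
Weighted-F1 score = Σ (supportᵢ/N)·F1 scoreᵢ with N=745: (113/745)·0.6714 + (183/745)·0.4781 + (131/745)·0.6500 + (129/745)·0.6327 + (189/745)·0.6535 = 0.609

0.609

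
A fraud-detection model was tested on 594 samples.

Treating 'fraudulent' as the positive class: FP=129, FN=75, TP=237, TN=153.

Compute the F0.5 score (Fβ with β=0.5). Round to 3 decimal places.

0.667

Fβ = (1+β²)·TP / ((1+β²)·TP + β²·FN + FP), with β²=1/4
= 1.25·237 / (1.25·237 + 0.25·75 + 129) = 0.667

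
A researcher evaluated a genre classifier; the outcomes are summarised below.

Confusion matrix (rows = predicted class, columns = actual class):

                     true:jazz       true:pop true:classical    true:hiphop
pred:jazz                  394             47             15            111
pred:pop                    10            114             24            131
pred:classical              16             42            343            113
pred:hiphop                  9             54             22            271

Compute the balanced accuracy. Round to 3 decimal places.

Balanced accuracy = mean of per-class recall.
  jazz: recall = 394/429 = 0.9184
  pop: recall = 114/257 = 0.4436
  classical: recall = 343/404 = 0.8490
  hiphop: recall = 271/626 = 0.4329
Mean = (0.9184 + 0.4436 + 0.8490 + 0.4329) / 4 = 0.661

0.661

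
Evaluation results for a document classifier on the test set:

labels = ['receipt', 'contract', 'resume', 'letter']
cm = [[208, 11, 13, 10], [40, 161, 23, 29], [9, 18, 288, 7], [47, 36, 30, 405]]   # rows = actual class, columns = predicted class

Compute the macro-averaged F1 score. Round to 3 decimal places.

Per-class F1 score (2·TP/(2·TP+FP+FN)):
  receipt: TP=208, FP=40+9+47=96, FN=11+13+10=34 → 416/546 = 0.7619
  contract: TP=161, FP=11+18+36=65, FN=40+23+29=92 → 322/479 = 0.6722
  resume: TP=288, FP=13+23+30=66, FN=9+18+7=34 → 576/676 = 0.8521
  letter: TP=405, FP=10+29+7=46, FN=47+36+30=113 → 810/969 = 0.8359
Macro-F1 score = mean = (0.7619 + 0.6722 + 0.8521 + 0.8359) / 4 = 0.781

0.781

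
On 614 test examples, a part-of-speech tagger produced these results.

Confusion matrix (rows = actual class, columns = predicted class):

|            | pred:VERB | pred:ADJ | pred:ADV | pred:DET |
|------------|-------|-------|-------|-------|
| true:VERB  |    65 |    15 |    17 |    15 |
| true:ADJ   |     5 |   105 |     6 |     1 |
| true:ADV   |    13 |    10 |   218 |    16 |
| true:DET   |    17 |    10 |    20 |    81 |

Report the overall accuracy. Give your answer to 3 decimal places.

Accuracy = trace / total = (65+105+218+81=469) / 614 = 469/614 = 0.764

0.764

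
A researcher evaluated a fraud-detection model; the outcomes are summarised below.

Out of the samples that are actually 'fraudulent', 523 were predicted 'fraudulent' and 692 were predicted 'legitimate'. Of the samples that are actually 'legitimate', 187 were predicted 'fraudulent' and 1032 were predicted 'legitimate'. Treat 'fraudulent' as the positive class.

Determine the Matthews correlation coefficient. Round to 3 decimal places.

0.305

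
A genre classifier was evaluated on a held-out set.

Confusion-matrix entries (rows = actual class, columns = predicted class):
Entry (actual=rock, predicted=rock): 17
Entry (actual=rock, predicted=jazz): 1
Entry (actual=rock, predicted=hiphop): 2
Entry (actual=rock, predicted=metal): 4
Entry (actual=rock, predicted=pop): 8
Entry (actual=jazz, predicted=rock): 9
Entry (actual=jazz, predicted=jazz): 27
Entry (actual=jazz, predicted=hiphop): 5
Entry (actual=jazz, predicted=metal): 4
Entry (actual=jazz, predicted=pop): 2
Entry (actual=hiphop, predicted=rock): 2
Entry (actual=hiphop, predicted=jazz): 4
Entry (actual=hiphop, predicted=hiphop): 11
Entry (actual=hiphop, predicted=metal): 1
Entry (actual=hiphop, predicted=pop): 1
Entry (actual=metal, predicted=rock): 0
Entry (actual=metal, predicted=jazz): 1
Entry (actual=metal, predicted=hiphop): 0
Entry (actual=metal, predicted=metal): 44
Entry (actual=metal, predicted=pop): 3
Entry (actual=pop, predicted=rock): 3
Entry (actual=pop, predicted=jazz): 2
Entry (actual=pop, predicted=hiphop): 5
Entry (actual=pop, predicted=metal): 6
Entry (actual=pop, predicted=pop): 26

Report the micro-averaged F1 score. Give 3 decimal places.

0.665

Micro-averaging pools counts across classes: ΣTP=125, ΣFP=63, ΣFN=63.
Micro-F1 score = 2·TP/(2·TP+FP+FN) on pooled counts = 0.665 (equals overall accuracy in single-label multiclass).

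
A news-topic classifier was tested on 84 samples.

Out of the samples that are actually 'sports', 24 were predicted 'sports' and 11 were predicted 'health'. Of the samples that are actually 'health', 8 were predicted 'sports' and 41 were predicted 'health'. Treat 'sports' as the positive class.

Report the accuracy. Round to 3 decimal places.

0.774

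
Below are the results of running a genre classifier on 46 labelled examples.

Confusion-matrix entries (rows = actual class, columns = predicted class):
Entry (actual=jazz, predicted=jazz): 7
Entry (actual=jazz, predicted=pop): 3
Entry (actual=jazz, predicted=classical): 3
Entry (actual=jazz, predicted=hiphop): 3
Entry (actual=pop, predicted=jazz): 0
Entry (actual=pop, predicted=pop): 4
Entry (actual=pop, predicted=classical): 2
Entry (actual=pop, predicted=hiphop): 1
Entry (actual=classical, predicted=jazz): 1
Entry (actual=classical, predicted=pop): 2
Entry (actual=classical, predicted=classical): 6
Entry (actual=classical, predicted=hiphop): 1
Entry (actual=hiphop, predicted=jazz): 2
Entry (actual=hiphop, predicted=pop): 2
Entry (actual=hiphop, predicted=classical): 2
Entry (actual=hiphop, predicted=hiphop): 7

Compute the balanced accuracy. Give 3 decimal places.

Balanced accuracy = mean of per-class recall.
  jazz: recall = 7/16 = 0.4375
  pop: recall = 4/7 = 0.5714
  classical: recall = 6/10 = 0.6000
  hiphop: recall = 7/13 = 0.5385
Mean = (0.4375 + 0.5714 + 0.6000 + 0.5385) / 4 = 0.537

0.537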